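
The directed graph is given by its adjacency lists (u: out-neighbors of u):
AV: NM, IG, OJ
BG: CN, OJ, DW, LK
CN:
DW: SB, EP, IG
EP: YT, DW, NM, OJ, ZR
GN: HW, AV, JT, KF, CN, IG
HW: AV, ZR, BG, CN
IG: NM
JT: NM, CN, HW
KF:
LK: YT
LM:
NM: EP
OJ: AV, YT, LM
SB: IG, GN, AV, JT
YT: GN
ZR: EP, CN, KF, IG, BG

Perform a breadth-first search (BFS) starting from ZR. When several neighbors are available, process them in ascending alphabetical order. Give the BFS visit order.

ZR -> BG -> CN -> EP -> IG -> KF -> DW -> LK -> OJ -> NM -> YT -> SB -> AV -> LM -> GN -> JT -> HW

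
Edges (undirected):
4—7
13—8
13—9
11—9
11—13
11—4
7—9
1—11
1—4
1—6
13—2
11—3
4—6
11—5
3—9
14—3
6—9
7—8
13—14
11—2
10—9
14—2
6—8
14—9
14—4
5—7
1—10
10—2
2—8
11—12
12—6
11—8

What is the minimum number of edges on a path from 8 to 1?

Level 0: 8
Level 1: 2, 6, 7, 11, 13
Level 2: 1, 3, 4, 5, 9, 10, 12, 14
1 first appears at level 2.

2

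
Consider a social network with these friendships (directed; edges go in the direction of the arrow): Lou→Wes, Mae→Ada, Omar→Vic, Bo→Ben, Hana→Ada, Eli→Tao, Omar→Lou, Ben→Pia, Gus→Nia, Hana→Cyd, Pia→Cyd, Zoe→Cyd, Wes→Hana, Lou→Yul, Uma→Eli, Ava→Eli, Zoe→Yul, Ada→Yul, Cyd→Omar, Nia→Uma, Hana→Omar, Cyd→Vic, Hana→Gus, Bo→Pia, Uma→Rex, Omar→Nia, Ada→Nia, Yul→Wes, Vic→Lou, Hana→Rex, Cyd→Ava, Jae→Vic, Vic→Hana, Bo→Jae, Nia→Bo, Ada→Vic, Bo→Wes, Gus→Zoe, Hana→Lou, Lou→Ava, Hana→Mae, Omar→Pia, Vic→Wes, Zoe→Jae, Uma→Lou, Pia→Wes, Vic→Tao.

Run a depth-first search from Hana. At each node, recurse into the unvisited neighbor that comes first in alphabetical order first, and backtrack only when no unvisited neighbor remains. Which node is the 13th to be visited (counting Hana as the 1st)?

Visit Hana
Hana → Ada
Ada → Nia
Nia → Bo
Bo → Ben
Ben → Pia
Pia → Cyd
Cyd → Ava
Ava → Eli
Eli → Tao
Cyd → Omar
Omar → Lou
Lou → Wes
Lou → Yul
Omar → Vic
Bo → Jae
Nia → Uma
Uma → Rex
Hana → Gus
Gus → Zoe
Hana → Mae

Visit order: Hana, Ada, Nia, Bo, Ben, Pia, Cyd, Ava, Eli, Tao, Omar, Lou, Wes, Yul, Vic, Jae, Uma, Rex, Gus, Zoe, Mae

Wes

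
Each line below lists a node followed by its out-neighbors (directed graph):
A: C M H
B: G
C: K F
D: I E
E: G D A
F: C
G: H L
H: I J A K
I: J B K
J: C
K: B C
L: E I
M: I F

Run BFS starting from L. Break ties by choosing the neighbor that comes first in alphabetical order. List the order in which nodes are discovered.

Visit L; enqueue E, I → queue [E, I]
Visit E; enqueue A, D, G → queue [I, A, D, G]
Visit I; enqueue B, J, K → queue [A, D, G, B, J, K]
Visit A; enqueue C, H, M → queue [D, G, B, J, K, C, H, M]
Visit D → queue [G, B, J, K, C, H, M]
Visit G → queue [B, J, K, C, H, M]
Visit B → queue [J, K, C, H, M]
Visit J → queue [K, C, H, M]
Visit K → queue [C, H, M]
Visit C; enqueue F → queue [H, M, F]
Visit H → queue [M, F]
Visit M → queue [F]
Visit F → queue []

L, E, I, A, D, G, B, J, K, C, H, M, F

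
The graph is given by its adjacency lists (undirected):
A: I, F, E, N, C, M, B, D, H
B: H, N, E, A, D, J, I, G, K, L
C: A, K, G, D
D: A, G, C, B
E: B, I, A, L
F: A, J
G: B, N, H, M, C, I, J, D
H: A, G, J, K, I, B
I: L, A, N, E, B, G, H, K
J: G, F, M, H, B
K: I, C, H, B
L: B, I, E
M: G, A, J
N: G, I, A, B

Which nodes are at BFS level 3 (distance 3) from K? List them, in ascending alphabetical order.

F, M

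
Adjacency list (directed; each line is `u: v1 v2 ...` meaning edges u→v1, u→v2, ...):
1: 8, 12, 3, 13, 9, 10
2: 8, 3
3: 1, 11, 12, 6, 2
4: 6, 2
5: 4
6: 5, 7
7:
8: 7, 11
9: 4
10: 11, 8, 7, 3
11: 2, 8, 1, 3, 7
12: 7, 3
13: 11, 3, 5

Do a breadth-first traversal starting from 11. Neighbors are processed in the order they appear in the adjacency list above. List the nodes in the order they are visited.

Visit 11; enqueue 2, 8, 1, 3, 7 → queue [2, 8, 1, 3, 7]
Visit 2 → queue [8, 1, 3, 7]
Visit 8 → queue [1, 3, 7]
Visit 1; enqueue 12, 13, 9, 10 → queue [3, 7, 12, 13, 9, 10]
Visit 3; enqueue 6 → queue [7, 12, 13, 9, 10, 6]
Visit 7 → queue [12, 13, 9, 10, 6]
Visit 12 → queue [13, 9, 10, 6]
Visit 13; enqueue 5 → queue [9, 10, 6, 5]
Visit 9; enqueue 4 → queue [10, 6, 5, 4]
Visit 10 → queue [6, 5, 4]
Visit 6 → queue [5, 4]
Visit 5 → queue [4]
Visit 4 → queue []

11, 2, 8, 1, 3, 7, 12, 13, 9, 10, 6, 5, 4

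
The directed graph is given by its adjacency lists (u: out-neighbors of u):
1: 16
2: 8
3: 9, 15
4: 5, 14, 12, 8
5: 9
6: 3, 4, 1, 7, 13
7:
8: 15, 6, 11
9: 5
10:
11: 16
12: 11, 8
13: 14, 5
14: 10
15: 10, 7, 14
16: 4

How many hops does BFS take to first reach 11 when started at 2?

Level 0: 2
Level 1: 8
Level 2: 6, 11, 15
Level 3: 1, 3, 4, 7, 10, 13, 14, 16
Level 4: 5, 9, 12
11 first appears at level 2.

2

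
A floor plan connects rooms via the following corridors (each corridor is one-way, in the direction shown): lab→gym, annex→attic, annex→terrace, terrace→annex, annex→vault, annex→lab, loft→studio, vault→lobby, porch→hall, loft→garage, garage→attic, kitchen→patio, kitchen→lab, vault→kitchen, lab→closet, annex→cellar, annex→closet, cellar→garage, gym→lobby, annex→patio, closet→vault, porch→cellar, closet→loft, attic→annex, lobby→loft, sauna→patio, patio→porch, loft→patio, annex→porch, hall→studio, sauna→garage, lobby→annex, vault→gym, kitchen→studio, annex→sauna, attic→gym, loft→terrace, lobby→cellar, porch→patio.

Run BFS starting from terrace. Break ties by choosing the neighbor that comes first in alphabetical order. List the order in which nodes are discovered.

terrace, annex, attic, cellar, closet, lab, patio, porch, sauna, vault, gym, garage, loft, hall, kitchen, lobby, studio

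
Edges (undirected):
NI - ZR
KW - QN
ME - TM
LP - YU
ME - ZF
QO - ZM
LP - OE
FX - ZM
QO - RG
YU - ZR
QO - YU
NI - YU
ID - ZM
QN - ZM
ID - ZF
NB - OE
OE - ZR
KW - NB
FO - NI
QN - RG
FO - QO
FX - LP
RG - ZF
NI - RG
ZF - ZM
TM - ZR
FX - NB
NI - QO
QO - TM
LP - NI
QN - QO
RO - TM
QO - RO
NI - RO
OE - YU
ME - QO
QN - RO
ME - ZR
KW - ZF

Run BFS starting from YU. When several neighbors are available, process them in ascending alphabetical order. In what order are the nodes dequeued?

YU LP NI OE QO ZR FX FO RG RO NB ME QN TM ZM ZF KW ID

Visit YU; enqueue LP, NI, OE, QO, ZR → queue [LP, NI, OE, QO, ZR]
Visit LP; enqueue FX → queue [NI, OE, QO, ZR, FX]
Visit NI; enqueue FO, RG, RO → queue [OE, QO, ZR, FX, FO, RG, RO]
Visit OE; enqueue NB → queue [QO, ZR, FX, FO, RG, RO, NB]
Visit QO; enqueue ME, QN, TM, ZM → queue [ZR, FX, FO, RG, RO, NB, ME, QN, TM, ZM]
Visit ZR → queue [FX, FO, RG, RO, NB, ME, QN, TM, ZM]
Visit FX → queue [FO, RG, RO, NB, ME, QN, TM, ZM]
Visit FO → queue [RG, RO, NB, ME, QN, TM, ZM]
Visit RG; enqueue ZF → queue [RO, NB, ME, QN, TM, ZM, ZF]
Visit RO → queue [NB, ME, QN, TM, ZM, ZF]
Visit NB; enqueue KW → queue [ME, QN, TM, ZM, ZF, KW]
Visit ME → queue [QN, TM, ZM, ZF, KW]
Visit QN → queue [TM, ZM, ZF, KW]
Visit TM → queue [ZM, ZF, KW]
Visit ZM; enqueue ID → queue [ZF, KW, ID]
Visit ZF → queue [KW, ID]
Visit KW → queue [ID]
Visit ID → queue []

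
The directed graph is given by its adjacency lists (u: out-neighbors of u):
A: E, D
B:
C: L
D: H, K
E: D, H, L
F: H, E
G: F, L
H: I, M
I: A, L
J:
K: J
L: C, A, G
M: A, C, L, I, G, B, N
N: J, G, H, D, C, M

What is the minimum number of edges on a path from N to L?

Level 0: N
Level 1: C, D, G, H, J, M
Level 2: A, B, F, I, K, L
Level 3: E
L first appears at level 2.

2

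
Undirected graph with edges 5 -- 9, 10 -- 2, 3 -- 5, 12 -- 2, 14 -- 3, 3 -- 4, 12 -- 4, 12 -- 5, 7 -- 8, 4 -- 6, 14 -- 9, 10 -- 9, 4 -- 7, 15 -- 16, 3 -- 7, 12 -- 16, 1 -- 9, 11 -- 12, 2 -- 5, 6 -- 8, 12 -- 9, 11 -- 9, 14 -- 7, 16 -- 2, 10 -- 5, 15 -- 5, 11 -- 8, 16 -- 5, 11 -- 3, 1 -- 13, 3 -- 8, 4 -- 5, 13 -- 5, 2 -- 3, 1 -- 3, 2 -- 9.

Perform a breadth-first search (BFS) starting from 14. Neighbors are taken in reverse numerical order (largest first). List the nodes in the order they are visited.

Visit 14; enqueue 9, 7, 3 → queue [9, 7, 3]
Visit 9; enqueue 12, 11, 10, 5, 2, 1 → queue [7, 3, 12, 11, 10, 5, 2, 1]
Visit 7; enqueue 8, 4 → queue [3, 12, 11, 10, 5, 2, 1, 8, 4]
Visit 3 → queue [12, 11, 10, 5, 2, 1, 8, 4]
Visit 12; enqueue 16 → queue [11, 10, 5, 2, 1, 8, 4, 16]
Visit 11 → queue [10, 5, 2, 1, 8, 4, 16]
Visit 10 → queue [5, 2, 1, 8, 4, 16]
Visit 5; enqueue 15, 13 → queue [2, 1, 8, 4, 16, 15, 13]
Visit 2 → queue [1, 8, 4, 16, 15, 13]
Visit 1 → queue [8, 4, 16, 15, 13]
Visit 8; enqueue 6 → queue [4, 16, 15, 13, 6]
Visit 4 → queue [16, 15, 13, 6]
Visit 16 → queue [15, 13, 6]
Visit 15 → queue [13, 6]
Visit 13 → queue [6]
Visit 6 → queue []

14 9 7 3 12 11 10 5 2 1 8 4 16 15 13 6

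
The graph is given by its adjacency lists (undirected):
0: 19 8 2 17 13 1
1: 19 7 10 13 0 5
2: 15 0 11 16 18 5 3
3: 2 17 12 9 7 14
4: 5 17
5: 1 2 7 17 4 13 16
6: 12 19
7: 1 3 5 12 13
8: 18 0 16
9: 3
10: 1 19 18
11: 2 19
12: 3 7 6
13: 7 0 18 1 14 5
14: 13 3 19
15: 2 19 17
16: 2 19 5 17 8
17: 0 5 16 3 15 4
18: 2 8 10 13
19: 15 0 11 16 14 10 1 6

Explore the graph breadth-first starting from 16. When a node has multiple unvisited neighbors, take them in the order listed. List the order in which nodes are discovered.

Visit 16; enqueue 2, 19, 5, 17, 8 → queue [2, 19, 5, 17, 8]
Visit 2; enqueue 15, 0, 11, 18, 3 → queue [19, 5, 17, 8, 15, 0, 11, 18, 3]
Visit 19; enqueue 14, 10, 1, 6 → queue [5, 17, 8, 15, 0, 11, 18, 3, 14, 10, 1, 6]
Visit 5; enqueue 7, 4, 13 → queue [17, 8, 15, 0, 11, 18, 3, 14, 10, 1, 6, 7, 4, 13]
Visit 17 → queue [8, 15, 0, 11, 18, 3, 14, 10, 1, 6, 7, 4, 13]
Visit 8 → queue [15, 0, 11, 18, 3, 14, 10, 1, 6, 7, 4, 13]
Visit 15 → queue [0, 11, 18, 3, 14, 10, 1, 6, 7, 4, 13]
Visit 0 → queue [11, 18, 3, 14, 10, 1, 6, 7, 4, 13]
Visit 11 → queue [18, 3, 14, 10, 1, 6, 7, 4, 13]
Visit 18 → queue [3, 14, 10, 1, 6, 7, 4, 13]
Visit 3; enqueue 12, 9 → queue [14, 10, 1, 6, 7, 4, 13, 12, 9]
Visit 14 → queue [10, 1, 6, 7, 4, 13, 12, 9]
Visit 10 → queue [1, 6, 7, 4, 13, 12, 9]
Visit 1 → queue [6, 7, 4, 13, 12, 9]
Visit 6 → queue [7, 4, 13, 12, 9]
Visit 7 → queue [4, 13, 12, 9]
Visit 4 → queue [13, 12, 9]
Visit 13 → queue [12, 9]
Visit 12 → queue [9]
Visit 9 → queue []

16 2 19 5 17 8 15 0 11 18 3 14 10 1 6 7 4 13 12 9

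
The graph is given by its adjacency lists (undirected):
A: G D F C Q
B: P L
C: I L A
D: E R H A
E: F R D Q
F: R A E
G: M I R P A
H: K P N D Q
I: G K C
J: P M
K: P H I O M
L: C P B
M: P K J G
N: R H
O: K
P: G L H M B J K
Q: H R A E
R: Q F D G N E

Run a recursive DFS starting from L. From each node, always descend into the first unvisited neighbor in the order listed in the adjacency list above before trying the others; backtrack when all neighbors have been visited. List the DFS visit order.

L, C, I, G, M, P, H, K, O, N, R, Q, A, D, E, F, B, J

Visit L
L → C
C → I
I → G
G → M
M → P
P → H
H → K
K → O
H → N
N → R
R → Q
Q → A
A → D
D → E
E → F
P → B
P → J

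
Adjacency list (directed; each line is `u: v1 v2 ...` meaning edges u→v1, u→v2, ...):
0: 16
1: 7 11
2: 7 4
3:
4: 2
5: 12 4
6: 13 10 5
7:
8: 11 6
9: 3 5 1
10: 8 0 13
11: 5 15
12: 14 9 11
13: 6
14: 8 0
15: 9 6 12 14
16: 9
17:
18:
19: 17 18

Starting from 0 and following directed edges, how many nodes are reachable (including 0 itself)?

BFS from 0 visits: 0, 16, 9, 3, 5, 1, 12, 4, 7, 11, 14, 2, 15, 8, 6, 13, 10
Reachable nodes: 17 of 20 total.

17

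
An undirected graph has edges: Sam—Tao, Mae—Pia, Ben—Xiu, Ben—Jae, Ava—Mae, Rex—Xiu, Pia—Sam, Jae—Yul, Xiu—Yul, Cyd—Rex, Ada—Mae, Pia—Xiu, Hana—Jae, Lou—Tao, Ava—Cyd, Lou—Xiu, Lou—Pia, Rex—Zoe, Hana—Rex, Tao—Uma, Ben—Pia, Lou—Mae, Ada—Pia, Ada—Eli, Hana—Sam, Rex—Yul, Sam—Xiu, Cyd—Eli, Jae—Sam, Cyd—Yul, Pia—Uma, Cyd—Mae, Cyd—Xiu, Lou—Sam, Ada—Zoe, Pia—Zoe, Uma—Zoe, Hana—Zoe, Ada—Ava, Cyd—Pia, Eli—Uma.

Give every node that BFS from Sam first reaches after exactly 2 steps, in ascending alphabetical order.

Ada, Ben, Cyd, Mae, Rex, Uma, Yul, Zoe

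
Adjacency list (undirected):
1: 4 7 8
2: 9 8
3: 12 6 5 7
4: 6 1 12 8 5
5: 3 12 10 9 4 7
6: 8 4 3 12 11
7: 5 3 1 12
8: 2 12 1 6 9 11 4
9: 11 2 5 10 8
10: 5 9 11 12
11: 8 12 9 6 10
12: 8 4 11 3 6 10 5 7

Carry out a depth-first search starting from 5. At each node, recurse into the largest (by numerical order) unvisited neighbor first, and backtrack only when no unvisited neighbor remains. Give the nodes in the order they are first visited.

Visit 5
5 → 12
12 → 11
11 → 10
10 → 9
9 → 8
8 → 6
6 → 4
4 → 1
1 → 7
7 → 3
8 → 2

5, 12, 11, 10, 9, 8, 6, 4, 1, 7, 3, 2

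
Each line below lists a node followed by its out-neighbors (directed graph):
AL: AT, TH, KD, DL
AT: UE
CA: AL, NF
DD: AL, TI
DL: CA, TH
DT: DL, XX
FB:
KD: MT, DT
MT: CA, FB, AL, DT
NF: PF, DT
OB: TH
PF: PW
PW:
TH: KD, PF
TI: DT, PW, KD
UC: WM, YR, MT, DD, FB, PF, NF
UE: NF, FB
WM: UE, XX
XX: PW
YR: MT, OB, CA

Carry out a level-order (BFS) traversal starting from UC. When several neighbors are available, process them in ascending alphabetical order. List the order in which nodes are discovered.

Visit UC; enqueue DD, FB, MT, NF, PF, WM, YR → queue [DD, FB, MT, NF, PF, WM, YR]
Visit DD; enqueue AL, TI → queue [FB, MT, NF, PF, WM, YR, AL, TI]
Visit FB → queue [MT, NF, PF, WM, YR, AL, TI]
Visit MT; enqueue CA, DT → queue [NF, PF, WM, YR, AL, TI, CA, DT]
Visit NF → queue [PF, WM, YR, AL, TI, CA, DT]
Visit PF; enqueue PW → queue [WM, YR, AL, TI, CA, DT, PW]
Visit WM; enqueue UE, XX → queue [YR, AL, TI, CA, DT, PW, UE, XX]
Visit YR; enqueue OB → queue [AL, TI, CA, DT, PW, UE, XX, OB]
Visit AL; enqueue AT, DL, KD, TH → queue [TI, CA, DT, PW, UE, XX, OB, AT, DL, KD, TH]
Visit TI → queue [CA, DT, PW, UE, XX, OB, AT, DL, KD, TH]
Visit CA → queue [DT, PW, UE, XX, OB, AT, DL, KD, TH]
Visit DT → queue [PW, UE, XX, OB, AT, DL, KD, TH]
Visit PW → queue [UE, XX, OB, AT, DL, KD, TH]
Visit UE → queue [XX, OB, AT, DL, KD, TH]
Visit XX → queue [OB, AT, DL, KD, TH]
Visit OB → queue [AT, DL, KD, TH]
Visit AT → queue [DL, KD, TH]
Visit DL → queue [KD, TH]
Visit KD → queue [TH]
Visit TH → queue []

UC DD FB MT NF PF WM YR AL TI CA DT PW UE XX OB AT DL KD TH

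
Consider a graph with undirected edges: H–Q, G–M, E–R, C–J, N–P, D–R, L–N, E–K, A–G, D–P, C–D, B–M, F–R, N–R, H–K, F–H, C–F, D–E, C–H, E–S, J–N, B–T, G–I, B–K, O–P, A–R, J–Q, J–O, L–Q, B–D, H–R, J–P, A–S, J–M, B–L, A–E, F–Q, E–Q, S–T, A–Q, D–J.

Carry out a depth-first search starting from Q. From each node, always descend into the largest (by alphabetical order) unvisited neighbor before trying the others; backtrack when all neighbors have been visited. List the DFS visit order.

Visit Q
Q → L
L → N
N → R
R → H
H → K
K → E
E → S
S → T
T → B
B → M
M → J
J → P
P → O
P → D
D → C
C → F
M → G
G → I
G → A

Q → L → N → R → H → K → E → S → T → B → M → J → P → O → D → C → F → G → I → A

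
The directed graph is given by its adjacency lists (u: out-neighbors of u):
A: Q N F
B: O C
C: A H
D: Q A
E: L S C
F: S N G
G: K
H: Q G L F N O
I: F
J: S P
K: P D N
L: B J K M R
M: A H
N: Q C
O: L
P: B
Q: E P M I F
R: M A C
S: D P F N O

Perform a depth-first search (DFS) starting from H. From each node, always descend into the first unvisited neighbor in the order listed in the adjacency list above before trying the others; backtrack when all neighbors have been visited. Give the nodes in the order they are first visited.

Visit H
H → Q
Q → E
E → L
L → B
B → O
B → C
C → A
A → N
A → F
F → S
S → D
S → P
F → G
G → K
L → J
L → M
L → R
Q → I

H Q E L B O C A N F S D P G K J M R I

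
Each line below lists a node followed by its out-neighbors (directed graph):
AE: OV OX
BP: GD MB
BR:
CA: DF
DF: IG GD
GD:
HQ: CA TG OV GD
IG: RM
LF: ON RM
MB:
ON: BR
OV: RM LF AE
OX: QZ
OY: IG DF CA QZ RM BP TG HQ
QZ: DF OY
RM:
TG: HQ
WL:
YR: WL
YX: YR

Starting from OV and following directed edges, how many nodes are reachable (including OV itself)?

17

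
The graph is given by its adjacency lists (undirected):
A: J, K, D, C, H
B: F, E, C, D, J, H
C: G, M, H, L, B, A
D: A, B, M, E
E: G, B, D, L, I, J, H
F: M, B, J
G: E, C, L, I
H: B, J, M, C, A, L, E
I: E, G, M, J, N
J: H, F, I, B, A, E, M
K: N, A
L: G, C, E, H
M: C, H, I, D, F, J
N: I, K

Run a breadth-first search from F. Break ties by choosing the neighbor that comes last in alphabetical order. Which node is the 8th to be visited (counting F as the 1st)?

C

Visit F; enqueue M, J, B → queue [M, J, B]
Visit M; enqueue I, H, D, C → queue [J, B, I, H, D, C]
Visit J; enqueue E, A → queue [B, I, H, D, C, E, A]
Visit B → queue [I, H, D, C, E, A]
Visit I; enqueue N, G → queue [H, D, C, E, A, N, G]
Visit H; enqueue L → queue [D, C, E, A, N, G, L]
Visit D → queue [C, E, A, N, G, L]
Visit C → queue [E, A, N, G, L]
Visit E → queue [A, N, G, L]
Visit A; enqueue K → queue [N, G, L, K]
Visit N → queue [G, L, K]
Visit G → queue [L, K]
Visit L → queue [K]
Visit K → queue []

Visit order: F, M, J, B, I, H, D, C, E, A, N, G, L, K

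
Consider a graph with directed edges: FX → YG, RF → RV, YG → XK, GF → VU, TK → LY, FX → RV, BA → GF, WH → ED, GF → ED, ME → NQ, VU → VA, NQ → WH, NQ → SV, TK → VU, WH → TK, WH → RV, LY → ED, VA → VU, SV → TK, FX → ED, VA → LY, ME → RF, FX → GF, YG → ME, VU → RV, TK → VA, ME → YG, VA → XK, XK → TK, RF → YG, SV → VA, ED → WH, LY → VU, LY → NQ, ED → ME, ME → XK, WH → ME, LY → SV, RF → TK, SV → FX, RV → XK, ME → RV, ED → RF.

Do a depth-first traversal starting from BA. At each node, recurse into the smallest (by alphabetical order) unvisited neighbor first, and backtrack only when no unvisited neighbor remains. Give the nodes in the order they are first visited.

BA → GF → ED → ME → NQ → SV → FX → RV → XK → TK → LY → VU → VA → YG → WH → RF

Visit BA
BA → GF
GF → ED
ED → ME
ME → NQ
NQ → SV
SV → FX
FX → RV
RV → XK
XK → TK
TK → LY
LY → VU
VU → VA
FX → YG
NQ → WH
ME → RF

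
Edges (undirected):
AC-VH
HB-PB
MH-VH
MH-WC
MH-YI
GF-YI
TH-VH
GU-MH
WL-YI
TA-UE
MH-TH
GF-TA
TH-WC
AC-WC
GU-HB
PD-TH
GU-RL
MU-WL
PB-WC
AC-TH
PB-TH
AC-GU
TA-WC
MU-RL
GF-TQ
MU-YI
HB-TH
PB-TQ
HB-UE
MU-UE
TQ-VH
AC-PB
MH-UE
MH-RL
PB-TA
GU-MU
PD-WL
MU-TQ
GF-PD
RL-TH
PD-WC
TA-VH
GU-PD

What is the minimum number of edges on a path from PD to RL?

2

Level 0: PD
Level 1: GF, GU, TH, WC, WL
Level 2: AC, HB, MH, MU, PB, RL, TA, TQ, VH, YI
Level 3: UE
RL first appears at level 2.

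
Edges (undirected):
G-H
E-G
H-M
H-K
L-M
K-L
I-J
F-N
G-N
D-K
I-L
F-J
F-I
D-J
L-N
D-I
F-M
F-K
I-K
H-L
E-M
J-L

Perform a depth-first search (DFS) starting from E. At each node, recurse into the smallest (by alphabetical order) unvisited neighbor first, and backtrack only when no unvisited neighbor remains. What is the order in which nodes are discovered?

E G H K D I F J L M N

Visit E
E → G
G → H
H → K
K → D
D → I
I → F
F → J
J → L
L → M
L → N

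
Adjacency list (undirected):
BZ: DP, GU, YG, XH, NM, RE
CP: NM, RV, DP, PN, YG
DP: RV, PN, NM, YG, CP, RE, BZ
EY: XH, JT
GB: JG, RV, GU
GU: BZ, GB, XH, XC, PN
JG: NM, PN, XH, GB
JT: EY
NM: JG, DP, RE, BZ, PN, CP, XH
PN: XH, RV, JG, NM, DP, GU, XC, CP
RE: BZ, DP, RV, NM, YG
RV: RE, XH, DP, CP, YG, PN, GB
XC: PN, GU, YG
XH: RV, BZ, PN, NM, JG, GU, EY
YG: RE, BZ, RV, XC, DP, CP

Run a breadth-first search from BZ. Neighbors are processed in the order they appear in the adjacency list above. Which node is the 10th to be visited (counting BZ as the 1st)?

Visit BZ; enqueue DP, GU, YG, XH, NM, RE → queue [DP, GU, YG, XH, NM, RE]
Visit DP; enqueue RV, PN, CP → queue [GU, YG, XH, NM, RE, RV, PN, CP]
Visit GU; enqueue GB, XC → queue [YG, XH, NM, RE, RV, PN, CP, GB, XC]
Visit YG → queue [XH, NM, RE, RV, PN, CP, GB, XC]
Visit XH; enqueue JG, EY → queue [NM, RE, RV, PN, CP, GB, XC, JG, EY]
Visit NM → queue [RE, RV, PN, CP, GB, XC, JG, EY]
Visit RE → queue [RV, PN, CP, GB, XC, JG, EY]
Visit RV → queue [PN, CP, GB, XC, JG, EY]
Visit PN → queue [CP, GB, XC, JG, EY]
Visit CP → queue [GB, XC, JG, EY]
Visit GB → queue [XC, JG, EY]
Visit XC → queue [JG, EY]
Visit JG → queue [EY]
Visit EY; enqueue JT → queue [JT]
Visit JT → queue []

Visit order: BZ, DP, GU, YG, XH, NM, RE, RV, PN, CP, GB, XC, JG, EY, JT

CP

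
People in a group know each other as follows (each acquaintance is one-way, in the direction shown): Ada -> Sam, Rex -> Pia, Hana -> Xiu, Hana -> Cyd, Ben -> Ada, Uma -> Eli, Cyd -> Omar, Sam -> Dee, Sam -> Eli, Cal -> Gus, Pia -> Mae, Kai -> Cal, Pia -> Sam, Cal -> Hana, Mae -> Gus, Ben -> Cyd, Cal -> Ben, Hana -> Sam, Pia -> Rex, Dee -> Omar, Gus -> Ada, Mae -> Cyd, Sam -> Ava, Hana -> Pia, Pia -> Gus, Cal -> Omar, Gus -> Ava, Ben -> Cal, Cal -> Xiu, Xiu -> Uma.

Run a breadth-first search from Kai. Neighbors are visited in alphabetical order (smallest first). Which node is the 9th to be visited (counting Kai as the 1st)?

Cyd

Visit Kai; enqueue Cal → queue [Cal]
Visit Cal; enqueue Ben, Gus, Hana, Omar, Xiu → queue [Ben, Gus, Hana, Omar, Xiu]
Visit Ben; enqueue Ada, Cyd → queue [Gus, Hana, Omar, Xiu, Ada, Cyd]
Visit Gus; enqueue Ava → queue [Hana, Omar, Xiu, Ada, Cyd, Ava]
Visit Hana; enqueue Pia, Sam → queue [Omar, Xiu, Ada, Cyd, Ava, Pia, Sam]
Visit Omar → queue [Xiu, Ada, Cyd, Ava, Pia, Sam]
Visit Xiu; enqueue Uma → queue [Ada, Cyd, Ava, Pia, Sam, Uma]
Visit Ada → queue [Cyd, Ava, Pia, Sam, Uma]
Visit Cyd → queue [Ava, Pia, Sam, Uma]
Visit Ava → queue [Pia, Sam, Uma]
Visit Pia; enqueue Mae, Rex → queue [Sam, Uma, Mae, Rex]
Visit Sam; enqueue Dee, Eli → queue [Uma, Mae, Rex, Dee, Eli]
Visit Uma → queue [Mae, Rex, Dee, Eli]
Visit Mae → queue [Rex, Dee, Eli]
Visit Rex → queue [Dee, Eli]
Visit Dee → queue [Eli]
Visit Eli → queue []

Visit order: Kai, Cal, Ben, Gus, Hana, Omar, Xiu, Ada, Cyd, Ava, Pia, Sam, Uma, Mae, Rex, Dee, Eli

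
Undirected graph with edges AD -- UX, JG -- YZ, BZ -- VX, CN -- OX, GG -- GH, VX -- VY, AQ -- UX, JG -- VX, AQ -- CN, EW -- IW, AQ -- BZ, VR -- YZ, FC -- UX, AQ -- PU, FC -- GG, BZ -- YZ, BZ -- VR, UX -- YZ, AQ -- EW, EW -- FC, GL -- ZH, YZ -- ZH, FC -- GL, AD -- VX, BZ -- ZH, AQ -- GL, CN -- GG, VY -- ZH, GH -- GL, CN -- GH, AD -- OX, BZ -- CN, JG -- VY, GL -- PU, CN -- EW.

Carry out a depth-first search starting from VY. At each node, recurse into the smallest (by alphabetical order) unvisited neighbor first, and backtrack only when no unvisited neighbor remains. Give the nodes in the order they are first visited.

Visit VY
VY → JG
JG → VX
VX → AD
AD → OX
OX → CN
CN → AQ
AQ → BZ
BZ → VR
VR → YZ
YZ → UX
UX → FC
FC → EW
EW → IW
FC → GG
GG → GH
GH → GL
GL → PU
GL → ZH

VY JG VX AD OX CN AQ BZ VR YZ UX FC EW IW GG GH GL PU ZH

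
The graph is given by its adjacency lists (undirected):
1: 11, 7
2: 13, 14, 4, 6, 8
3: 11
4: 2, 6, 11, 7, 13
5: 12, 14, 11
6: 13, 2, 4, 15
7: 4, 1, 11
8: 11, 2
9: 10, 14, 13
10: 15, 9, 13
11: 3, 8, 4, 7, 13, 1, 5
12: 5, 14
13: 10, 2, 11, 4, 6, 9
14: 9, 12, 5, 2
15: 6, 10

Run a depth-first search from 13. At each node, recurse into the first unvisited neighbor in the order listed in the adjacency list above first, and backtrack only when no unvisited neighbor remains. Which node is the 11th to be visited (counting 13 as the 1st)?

3

Visit 13
13 → 10
10 → 15
15 → 6
6 → 2
2 → 14
14 → 9
14 → 12
12 → 5
5 → 11
11 → 3
11 → 8
11 → 4
4 → 7
7 → 1

Visit order: 13, 10, 15, 6, 2, 14, 9, 12, 5, 11, 3, 8, 4, 7, 1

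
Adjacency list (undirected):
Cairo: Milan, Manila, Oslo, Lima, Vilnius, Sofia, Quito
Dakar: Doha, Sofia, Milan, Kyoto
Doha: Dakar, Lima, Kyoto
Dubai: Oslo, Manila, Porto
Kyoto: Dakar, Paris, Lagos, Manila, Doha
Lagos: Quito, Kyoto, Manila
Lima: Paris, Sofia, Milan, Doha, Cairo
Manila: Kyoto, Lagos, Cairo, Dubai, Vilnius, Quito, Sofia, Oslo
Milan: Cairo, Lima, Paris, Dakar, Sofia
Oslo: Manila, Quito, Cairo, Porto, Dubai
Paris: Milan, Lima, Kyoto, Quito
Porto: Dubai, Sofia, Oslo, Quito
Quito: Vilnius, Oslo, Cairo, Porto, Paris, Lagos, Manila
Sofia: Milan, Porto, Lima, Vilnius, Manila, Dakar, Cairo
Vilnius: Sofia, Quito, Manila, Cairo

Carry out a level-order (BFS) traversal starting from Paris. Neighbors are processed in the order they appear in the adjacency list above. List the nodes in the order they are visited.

Visit Paris; enqueue Milan, Lima, Kyoto, Quito → queue [Milan, Lima, Kyoto, Quito]
Visit Milan; enqueue Cairo, Dakar, Sofia → queue [Lima, Kyoto, Quito, Cairo, Dakar, Sofia]
Visit Lima; enqueue Doha → queue [Kyoto, Quito, Cairo, Dakar, Sofia, Doha]
Visit Kyoto; enqueue Lagos, Manila → queue [Quito, Cairo, Dakar, Sofia, Doha, Lagos, Manila]
Visit Quito; enqueue Vilnius, Oslo, Porto → queue [Cairo, Dakar, Sofia, Doha, Lagos, Manila, Vilnius, Oslo, Porto]
Visit Cairo → queue [Dakar, Sofia, Doha, Lagos, Manila, Vilnius, Oslo, Porto]
Visit Dakar → queue [Sofia, Doha, Lagos, Manila, Vilnius, Oslo, Porto]
Visit Sofia → queue [Doha, Lagos, Manila, Vilnius, Oslo, Porto]
Visit Doha → queue [Lagos, Manila, Vilnius, Oslo, Porto]
Visit Lagos → queue [Manila, Vilnius, Oslo, Porto]
Visit Manila; enqueue Dubai → queue [Vilnius, Oslo, Porto, Dubai]
Visit Vilnius → queue [Oslo, Porto, Dubai]
Visit Oslo → queue [Porto, Dubai]
Visit Porto → queue [Dubai]
Visit Dubai → queue []

Paris, Milan, Lima, Kyoto, Quito, Cairo, Dakar, Sofia, Doha, Lagos, Manila, Vilnius, Oslo, Porto, Dubai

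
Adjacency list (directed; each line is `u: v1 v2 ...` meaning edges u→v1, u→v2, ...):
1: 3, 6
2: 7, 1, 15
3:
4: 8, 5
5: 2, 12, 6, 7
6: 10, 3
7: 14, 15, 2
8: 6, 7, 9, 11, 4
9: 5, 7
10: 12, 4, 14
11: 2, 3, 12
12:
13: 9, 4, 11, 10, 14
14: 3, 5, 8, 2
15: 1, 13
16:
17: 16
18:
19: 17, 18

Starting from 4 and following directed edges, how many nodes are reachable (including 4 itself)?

BFS from 4 visits: 4, 8, 5, 6, 7, 9, 11, 2, 12, 10, 3, 14, 15, 1, 13
Reachable nodes: 15 of 19 total.

15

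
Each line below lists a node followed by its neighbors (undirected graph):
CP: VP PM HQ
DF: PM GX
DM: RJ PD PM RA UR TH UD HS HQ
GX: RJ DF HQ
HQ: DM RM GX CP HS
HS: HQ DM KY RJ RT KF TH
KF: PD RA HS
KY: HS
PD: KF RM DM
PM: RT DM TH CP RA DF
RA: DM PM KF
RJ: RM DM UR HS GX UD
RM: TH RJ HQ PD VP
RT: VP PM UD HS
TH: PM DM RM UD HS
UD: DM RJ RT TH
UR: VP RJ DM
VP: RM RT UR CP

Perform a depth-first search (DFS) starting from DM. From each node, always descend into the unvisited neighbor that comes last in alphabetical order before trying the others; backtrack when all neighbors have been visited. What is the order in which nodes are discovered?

DM -> UR -> VP -> RT -> UD -> TH -> RM -> RJ -> HS -> KY -> KF -> RA -> PM -> DF -> GX -> HQ -> CP -> PD

Visit DM
DM → UR
UR → VP
VP → RT
RT → UD
UD → TH
TH → RM
RM → RJ
RJ → HS
HS → KY
HS → KF
KF → RA
RA → PM
PM → DF
DF → GX
GX → HQ
HQ → CP
KF → PD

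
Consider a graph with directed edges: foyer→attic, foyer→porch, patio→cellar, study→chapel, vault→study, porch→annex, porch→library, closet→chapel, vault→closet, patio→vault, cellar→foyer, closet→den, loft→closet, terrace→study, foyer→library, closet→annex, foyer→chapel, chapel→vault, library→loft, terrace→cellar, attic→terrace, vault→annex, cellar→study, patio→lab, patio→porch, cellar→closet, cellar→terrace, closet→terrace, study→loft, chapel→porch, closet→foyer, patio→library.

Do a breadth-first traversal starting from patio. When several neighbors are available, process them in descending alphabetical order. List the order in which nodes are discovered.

patio vault porch library lab cellar study closet annex loft terrace foyer chapel den attic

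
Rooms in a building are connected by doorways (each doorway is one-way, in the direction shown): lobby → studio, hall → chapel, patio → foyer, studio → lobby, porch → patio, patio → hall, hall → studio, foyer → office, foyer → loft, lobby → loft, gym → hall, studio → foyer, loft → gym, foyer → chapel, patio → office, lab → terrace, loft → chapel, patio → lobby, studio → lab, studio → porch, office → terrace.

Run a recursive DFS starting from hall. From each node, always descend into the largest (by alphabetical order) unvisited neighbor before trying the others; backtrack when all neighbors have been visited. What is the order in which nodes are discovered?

Visit hall
hall → studio
studio → porch
porch → patio
patio → office
office → terrace
patio → lobby
lobby → loft
loft → gym
loft → chapel
patio → foyer
studio → lab

hall -> studio -> porch -> patio -> office -> terrace -> lobby -> loft -> gym -> chapel -> foyer -> lab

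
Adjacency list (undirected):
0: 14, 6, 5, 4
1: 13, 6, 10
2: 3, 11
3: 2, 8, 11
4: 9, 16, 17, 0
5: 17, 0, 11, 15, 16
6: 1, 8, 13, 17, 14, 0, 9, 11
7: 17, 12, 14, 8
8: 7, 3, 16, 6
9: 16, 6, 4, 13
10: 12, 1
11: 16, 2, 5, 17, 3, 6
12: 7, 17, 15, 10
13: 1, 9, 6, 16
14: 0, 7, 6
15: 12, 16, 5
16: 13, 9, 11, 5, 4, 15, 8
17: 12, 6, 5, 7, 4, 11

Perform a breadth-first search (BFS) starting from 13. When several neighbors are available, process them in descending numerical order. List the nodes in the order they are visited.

Visit 13; enqueue 16, 9, 6, 1 → queue [16, 9, 6, 1]
Visit 16; enqueue 15, 11, 8, 5, 4 → queue [9, 6, 1, 15, 11, 8, 5, 4]
Visit 9 → queue [6, 1, 15, 11, 8, 5, 4]
Visit 6; enqueue 17, 14, 0 → queue [1, 15, 11, 8, 5, 4, 17, 14, 0]
Visit 1; enqueue 10 → queue [15, 11, 8, 5, 4, 17, 14, 0, 10]
Visit 15; enqueue 12 → queue [11, 8, 5, 4, 17, 14, 0, 10, 12]
Visit 11; enqueue 3, 2 → queue [8, 5, 4, 17, 14, 0, 10, 12, 3, 2]
Visit 8; enqueue 7 → queue [5, 4, 17, 14, 0, 10, 12, 3, 2, 7]
Visit 5 → queue [4, 17, 14, 0, 10, 12, 3, 2, 7]
Visit 4 → queue [17, 14, 0, 10, 12, 3, 2, 7]
Visit 17 → queue [14, 0, 10, 12, 3, 2, 7]
Visit 14 → queue [0, 10, 12, 3, 2, 7]
Visit 0 → queue [10, 12, 3, 2, 7]
Visit 10 → queue [12, 3, 2, 7]
Visit 12 → queue [3, 2, 7]
Visit 3 → queue [2, 7]
Visit 2 → queue [7]
Visit 7 → queue []

13 -> 16 -> 9 -> 6 -> 1 -> 15 -> 11 -> 8 -> 5 -> 4 -> 17 -> 14 -> 0 -> 10 -> 12 -> 3 -> 2 -> 7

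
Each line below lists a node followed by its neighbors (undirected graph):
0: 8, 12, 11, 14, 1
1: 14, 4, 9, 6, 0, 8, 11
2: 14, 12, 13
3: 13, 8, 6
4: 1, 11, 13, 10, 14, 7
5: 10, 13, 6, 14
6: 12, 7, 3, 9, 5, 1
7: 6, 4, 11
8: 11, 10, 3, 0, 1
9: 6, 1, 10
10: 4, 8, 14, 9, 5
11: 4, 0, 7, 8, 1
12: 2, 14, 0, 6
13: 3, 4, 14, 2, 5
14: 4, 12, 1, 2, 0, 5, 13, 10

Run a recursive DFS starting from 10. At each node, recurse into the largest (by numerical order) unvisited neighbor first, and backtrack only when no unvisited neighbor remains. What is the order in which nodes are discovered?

10, 14, 13, 5, 6, 12, 2, 0, 11, 8, 3, 1, 9, 4, 7

Visit 10
10 → 14
14 → 13
13 → 5
5 → 6
6 → 12
12 → 2
12 → 0
0 → 11
11 → 8
8 → 3
8 → 1
1 → 9
1 → 4
4 → 7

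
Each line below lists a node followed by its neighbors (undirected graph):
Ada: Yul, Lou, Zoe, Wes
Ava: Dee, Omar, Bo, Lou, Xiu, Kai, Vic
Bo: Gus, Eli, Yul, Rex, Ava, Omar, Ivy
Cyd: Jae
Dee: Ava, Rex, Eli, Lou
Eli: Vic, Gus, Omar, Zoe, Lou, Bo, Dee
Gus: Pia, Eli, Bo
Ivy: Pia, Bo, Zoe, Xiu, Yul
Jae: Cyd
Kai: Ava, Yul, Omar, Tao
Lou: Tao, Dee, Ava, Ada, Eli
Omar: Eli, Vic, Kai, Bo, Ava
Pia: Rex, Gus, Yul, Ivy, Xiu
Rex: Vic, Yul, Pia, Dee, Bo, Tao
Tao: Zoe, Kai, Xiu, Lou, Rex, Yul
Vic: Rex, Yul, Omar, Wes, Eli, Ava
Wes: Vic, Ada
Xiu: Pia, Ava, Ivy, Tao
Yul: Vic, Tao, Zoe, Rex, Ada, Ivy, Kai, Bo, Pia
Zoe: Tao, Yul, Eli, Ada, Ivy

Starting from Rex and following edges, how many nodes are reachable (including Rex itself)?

18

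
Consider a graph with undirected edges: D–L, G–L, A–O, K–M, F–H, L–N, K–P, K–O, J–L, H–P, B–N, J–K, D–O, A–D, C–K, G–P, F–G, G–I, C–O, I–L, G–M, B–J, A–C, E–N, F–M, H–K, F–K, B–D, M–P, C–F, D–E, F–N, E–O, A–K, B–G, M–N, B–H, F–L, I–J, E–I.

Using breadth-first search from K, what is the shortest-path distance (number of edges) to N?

Level 0: K
Level 1: A, C, F, H, J, M, O, P
Level 2: B, D, E, G, I, L, N
N first appears at level 2.

2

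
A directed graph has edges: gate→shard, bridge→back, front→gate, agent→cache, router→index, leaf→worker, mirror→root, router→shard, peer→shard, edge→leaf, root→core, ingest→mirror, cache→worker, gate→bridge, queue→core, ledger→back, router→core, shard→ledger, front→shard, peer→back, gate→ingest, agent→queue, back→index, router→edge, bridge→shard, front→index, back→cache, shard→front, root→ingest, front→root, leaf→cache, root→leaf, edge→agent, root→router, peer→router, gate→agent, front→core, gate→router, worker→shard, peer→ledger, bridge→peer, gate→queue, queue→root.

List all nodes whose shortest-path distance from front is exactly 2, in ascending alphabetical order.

agent, bridge, ingest, leaf, ledger, queue, router

Level 0: front
Level 1: core, gate, index, root, shard
Level 2: agent, bridge, ingest, leaf, ledger, queue, router
Level 3: back, cache, edge, mirror, peer, worker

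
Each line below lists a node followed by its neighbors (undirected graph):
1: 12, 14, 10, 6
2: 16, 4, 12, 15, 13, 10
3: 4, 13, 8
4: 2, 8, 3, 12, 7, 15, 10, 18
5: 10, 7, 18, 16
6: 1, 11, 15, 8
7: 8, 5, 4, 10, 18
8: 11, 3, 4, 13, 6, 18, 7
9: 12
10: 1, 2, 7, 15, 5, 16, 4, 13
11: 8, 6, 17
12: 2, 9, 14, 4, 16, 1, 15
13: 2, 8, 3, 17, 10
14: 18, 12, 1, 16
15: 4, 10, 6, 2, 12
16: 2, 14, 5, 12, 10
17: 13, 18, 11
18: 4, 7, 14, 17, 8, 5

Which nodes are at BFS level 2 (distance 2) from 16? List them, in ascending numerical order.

1, 4, 7, 9, 13, 15, 18

Level 0: 16
Level 1: 2, 5, 10, 12, 14
Level 2: 1, 4, 7, 9, 13, 15, 18
Level 3: 3, 6, 8, 17
Level 4: 11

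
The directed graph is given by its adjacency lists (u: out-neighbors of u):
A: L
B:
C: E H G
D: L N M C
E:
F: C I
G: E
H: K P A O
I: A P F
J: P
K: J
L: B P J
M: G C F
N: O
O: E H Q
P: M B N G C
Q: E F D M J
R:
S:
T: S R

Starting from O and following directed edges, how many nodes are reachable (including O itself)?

17

BFS from O visits: O, E, H, Q, A, K, P, D, F, J, M, L, B, C, G, N, I
Reachable nodes: 17 of 20 total.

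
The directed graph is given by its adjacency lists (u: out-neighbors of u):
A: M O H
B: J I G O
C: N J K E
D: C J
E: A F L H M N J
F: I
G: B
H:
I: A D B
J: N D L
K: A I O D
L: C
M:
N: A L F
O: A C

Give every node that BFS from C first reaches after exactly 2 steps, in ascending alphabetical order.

A, D, F, H, I, L, M, O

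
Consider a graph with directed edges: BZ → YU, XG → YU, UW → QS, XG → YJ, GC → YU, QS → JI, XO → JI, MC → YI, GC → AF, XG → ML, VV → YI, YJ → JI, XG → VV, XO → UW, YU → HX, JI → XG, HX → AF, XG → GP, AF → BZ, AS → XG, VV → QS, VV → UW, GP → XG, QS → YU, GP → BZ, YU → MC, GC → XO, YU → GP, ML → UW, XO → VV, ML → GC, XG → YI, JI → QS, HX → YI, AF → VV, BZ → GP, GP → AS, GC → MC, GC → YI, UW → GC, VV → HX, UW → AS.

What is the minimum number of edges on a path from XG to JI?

2

Level 0: XG
Level 1: GP, ML, VV, YI, YJ, YU
Level 2: AS, BZ, GC, HX, JI, MC, QS, UW
Level 3: AF, XO
JI first appears at level 2.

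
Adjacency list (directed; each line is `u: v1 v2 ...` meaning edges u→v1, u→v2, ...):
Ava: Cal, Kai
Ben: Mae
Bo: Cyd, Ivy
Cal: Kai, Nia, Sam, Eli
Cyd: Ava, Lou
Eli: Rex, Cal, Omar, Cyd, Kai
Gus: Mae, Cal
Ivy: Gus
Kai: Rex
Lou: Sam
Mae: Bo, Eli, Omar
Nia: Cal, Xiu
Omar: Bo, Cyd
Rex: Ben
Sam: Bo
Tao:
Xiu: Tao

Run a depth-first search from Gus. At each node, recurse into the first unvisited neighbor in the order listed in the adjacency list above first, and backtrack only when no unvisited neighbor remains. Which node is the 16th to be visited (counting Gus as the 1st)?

Lou

Visit Gus
Gus → Mae
Mae → Bo
Bo → Cyd
Cyd → Ava
Ava → Cal
Cal → Kai
Kai → Rex
Rex → Ben
Cal → Nia
Nia → Xiu
Xiu → Tao
Cal → Sam
Cal → Eli
Eli → Omar
Cyd → Lou
Bo → Ivy

Visit order: Gus, Mae, Bo, Cyd, Ava, Cal, Kai, Rex, Ben, Nia, Xiu, Tao, Sam, Eli, Omar, Lou, Ivy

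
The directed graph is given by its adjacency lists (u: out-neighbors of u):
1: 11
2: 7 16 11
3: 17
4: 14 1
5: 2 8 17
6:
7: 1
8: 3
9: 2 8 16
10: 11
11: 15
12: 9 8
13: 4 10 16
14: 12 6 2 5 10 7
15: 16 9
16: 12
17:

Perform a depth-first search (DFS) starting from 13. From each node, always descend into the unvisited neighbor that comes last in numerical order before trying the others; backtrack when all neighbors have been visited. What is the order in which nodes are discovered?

13, 16, 12, 9, 8, 3, 17, 2, 11, 15, 7, 1, 10, 4, 14, 6, 5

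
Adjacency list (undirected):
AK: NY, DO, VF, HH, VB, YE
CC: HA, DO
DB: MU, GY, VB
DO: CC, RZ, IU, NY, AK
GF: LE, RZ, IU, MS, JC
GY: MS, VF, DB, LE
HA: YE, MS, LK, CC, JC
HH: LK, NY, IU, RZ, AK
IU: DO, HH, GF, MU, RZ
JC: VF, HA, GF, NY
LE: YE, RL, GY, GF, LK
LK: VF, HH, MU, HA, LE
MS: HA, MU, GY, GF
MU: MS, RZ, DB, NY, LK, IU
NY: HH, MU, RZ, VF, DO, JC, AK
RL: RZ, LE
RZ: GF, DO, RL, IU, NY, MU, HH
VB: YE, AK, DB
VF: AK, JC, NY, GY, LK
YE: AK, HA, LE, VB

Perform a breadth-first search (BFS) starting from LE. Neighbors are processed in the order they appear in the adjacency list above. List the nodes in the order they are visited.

LE, YE, RL, GY, GF, LK, AK, HA, VB, RZ, MS, VF, DB, IU, JC, HH, MU, NY, DO, CC

Visit LE; enqueue YE, RL, GY, GF, LK → queue [YE, RL, GY, GF, LK]
Visit YE; enqueue AK, HA, VB → queue [RL, GY, GF, LK, AK, HA, VB]
Visit RL; enqueue RZ → queue [GY, GF, LK, AK, HA, VB, RZ]
Visit GY; enqueue MS, VF, DB → queue [GF, LK, AK, HA, VB, RZ, MS, VF, DB]
Visit GF; enqueue IU, JC → queue [LK, AK, HA, VB, RZ, MS, VF, DB, IU, JC]
Visit LK; enqueue HH, MU → queue [AK, HA, VB, RZ, MS, VF, DB, IU, JC, HH, MU]
Visit AK; enqueue NY, DO → queue [HA, VB, RZ, MS, VF, DB, IU, JC, HH, MU, NY, DO]
Visit HA; enqueue CC → queue [VB, RZ, MS, VF, DB, IU, JC, HH, MU, NY, DO, CC]
Visit VB → queue [RZ, MS, VF, DB, IU, JC, HH, MU, NY, DO, CC]
Visit RZ → queue [MS, VF, DB, IU, JC, HH, MU, NY, DO, CC]
Visit MS → queue [VF, DB, IU, JC, HH, MU, NY, DO, CC]
Visit VF → queue [DB, IU, JC, HH, MU, NY, DO, CC]
Visit DB → queue [IU, JC, HH, MU, NY, DO, CC]
Visit IU → queue [JC, HH, MU, NY, DO, CC]
Visit JC → queue [HH, MU, NY, DO, CC]
Visit HH → queue [MU, NY, DO, CC]
Visit MU → queue [NY, DO, CC]
Visit NY → queue [DO, CC]
Visit DO → queue [CC]
Visit CC → queue []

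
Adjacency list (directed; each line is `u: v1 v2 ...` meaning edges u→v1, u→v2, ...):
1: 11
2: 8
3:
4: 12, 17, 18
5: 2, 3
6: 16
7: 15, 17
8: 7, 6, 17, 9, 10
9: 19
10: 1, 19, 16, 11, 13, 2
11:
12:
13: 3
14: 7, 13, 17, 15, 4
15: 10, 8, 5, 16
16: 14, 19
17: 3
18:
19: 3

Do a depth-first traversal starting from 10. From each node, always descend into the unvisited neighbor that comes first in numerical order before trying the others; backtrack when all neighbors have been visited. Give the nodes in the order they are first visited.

10 1 11 2 8 6 16 14 4 12 17 3 18 7 15 5 13 19 9

Visit 10
10 → 1
1 → 11
10 → 2
2 → 8
8 → 6
6 → 16
16 → 14
14 → 4
4 → 12
4 → 17
17 → 3
4 → 18
14 → 7
7 → 15
15 → 5
14 → 13
16 → 19
8 → 9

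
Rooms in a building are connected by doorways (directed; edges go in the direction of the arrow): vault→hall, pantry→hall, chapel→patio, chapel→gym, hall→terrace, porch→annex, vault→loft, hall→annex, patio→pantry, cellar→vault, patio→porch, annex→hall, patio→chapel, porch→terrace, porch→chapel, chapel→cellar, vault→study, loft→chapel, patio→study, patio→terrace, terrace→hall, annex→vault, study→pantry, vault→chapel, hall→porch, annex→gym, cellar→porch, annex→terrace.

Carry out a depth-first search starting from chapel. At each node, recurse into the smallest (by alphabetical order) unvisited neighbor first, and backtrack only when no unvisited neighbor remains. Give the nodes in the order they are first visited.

Visit chapel
chapel → cellar
cellar → porch
porch → annex
annex → gym
annex → hall
hall → terrace
annex → vault
vault → loft
vault → study
study → pantry
chapel → patio

chapel, cellar, porch, annex, gym, hall, terrace, vault, loft, study, pantry, patio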